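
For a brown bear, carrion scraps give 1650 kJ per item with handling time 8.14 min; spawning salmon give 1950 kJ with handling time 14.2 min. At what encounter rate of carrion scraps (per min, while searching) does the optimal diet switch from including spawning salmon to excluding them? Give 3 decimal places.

At the threshold, the rate on carrion scraps alone equals the profitability of spawning salmon: λ·1650/(1 + λ·8.14) = 1950/14.2 = 137.3.
Rearranging, λ(1650 − 137.3×8.14) = 137.3, so λ = 137.3/532.2 = 0.258 per min.

0.258 per min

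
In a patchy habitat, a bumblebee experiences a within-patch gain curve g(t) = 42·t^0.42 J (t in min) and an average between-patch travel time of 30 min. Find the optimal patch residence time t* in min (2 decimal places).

21.72 min

Maximise g(t)/(T+t): set derivative to zero → g'(t)(T+t) = g(t).
g'(t) = 0.42·42·t^-0.58. Setting 0.42·42·t^-0.58 = 42·t^0.42/(30+t) gives 0.42(30+t) = t, so 0.58·t = 0.42×30.
t* = 0.42×30/0.58 = 21.72 min.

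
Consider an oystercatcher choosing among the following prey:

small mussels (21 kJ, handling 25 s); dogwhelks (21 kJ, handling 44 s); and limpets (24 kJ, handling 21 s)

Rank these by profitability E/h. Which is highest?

limpets

In descending order of E/h:
limpets: 24/21 = 1.14 kJ/s
small mussels: 21/25 = 0.84 kJ/s
dogwhelks: 21/44 = 0.477 kJ/s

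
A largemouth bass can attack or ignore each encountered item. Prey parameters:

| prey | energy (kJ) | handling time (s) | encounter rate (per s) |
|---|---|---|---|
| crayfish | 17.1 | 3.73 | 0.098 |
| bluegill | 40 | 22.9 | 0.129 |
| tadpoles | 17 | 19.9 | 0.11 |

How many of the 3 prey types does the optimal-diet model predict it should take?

2

Rank by E/h (kJ/s): crayfish 4.58, bluegill 1.75, tadpoles 0.854. Include each in turn until the next type's E/h falls below the running intake rate.
Rate on top 1: 1.227. bluegill: 1.75 > 1.227 → include.
Rate on top 2: 1.582. tadpoles: 0.854 < 1.582 → exclude; stop.
Optimal diet: crayfish, bluegill — 2 of 3 types.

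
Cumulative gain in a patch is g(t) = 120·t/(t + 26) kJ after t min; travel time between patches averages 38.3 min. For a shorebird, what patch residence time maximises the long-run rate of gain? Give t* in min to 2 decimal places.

By the marginal value theorem, leave when the instantaneous gain rate g'(t) equals the habitat-wide average g(t)/(T + t).
g'(t) = 120·26/(t + 26)². Setting 120·26/(t+26)² = 120t/[(t+26)(38.3+t)] gives 26(38.3+t) = t(t+26), so t² = 26×38.3 = 995.8.
t* = √995.8 = 31.56 min.

31.56 min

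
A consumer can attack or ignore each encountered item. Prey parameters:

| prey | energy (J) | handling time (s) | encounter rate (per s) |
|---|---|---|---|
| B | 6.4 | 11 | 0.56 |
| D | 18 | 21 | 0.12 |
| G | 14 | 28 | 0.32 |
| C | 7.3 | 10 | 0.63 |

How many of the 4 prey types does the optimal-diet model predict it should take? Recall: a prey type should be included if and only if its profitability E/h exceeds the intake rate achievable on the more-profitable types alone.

2

Profitabilities (E/h, J/s): D 0.857, C 0.73, B 0.582, G 0.5. Add prey in this order while the next type's profitability exceeds the intake rate on those already taken.
Rate on top 1: 0.6136. C: 0.73 > 0.6136 → include.
Rate on top 2: 0.6883. B: 0.582 < 0.6883 → exclude; stop.
Optimal diet: D, C — 2 of 4 types.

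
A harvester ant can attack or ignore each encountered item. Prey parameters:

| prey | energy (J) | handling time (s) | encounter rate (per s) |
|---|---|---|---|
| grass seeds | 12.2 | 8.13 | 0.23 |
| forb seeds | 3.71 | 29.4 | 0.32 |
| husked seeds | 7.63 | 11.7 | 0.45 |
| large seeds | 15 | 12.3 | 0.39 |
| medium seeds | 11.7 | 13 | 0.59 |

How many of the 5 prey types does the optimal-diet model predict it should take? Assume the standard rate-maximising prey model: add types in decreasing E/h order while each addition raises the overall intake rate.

2

Profitabilities (E/h, J/s): grass seeds 1.5, large seeds 1.22, medium seeds 0.9, husked seeds 0.652, forb seeds 0.126. Add prey in this order while the next type's profitability exceeds the intake rate on those already taken.
Rate on top 1: 0.9777. large seeds: 1.22 > 0.9777 → include.
Rate on top 2: 1.129. medium seeds: 0.9 < 1.129 → exclude; stop.
Optimal diet: grass seeds, large seeds — 2 of 5 types.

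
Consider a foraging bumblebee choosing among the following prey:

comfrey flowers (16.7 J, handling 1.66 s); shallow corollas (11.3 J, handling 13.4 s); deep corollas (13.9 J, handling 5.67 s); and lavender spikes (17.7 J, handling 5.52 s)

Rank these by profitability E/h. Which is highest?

Profitability E/h (J/s): comfrey flowers = 16.7/1.66 = 10.1, shallow corollas = 11.3/13.4 = 0.843, deep corollas = 13.9/5.67 = 2.45, lavender spikes = 17.7/5.52 = 3.21.
Ranked: comfrey flowers > lavender spikes > deep corollas > shallow corollas.

comfrey flowers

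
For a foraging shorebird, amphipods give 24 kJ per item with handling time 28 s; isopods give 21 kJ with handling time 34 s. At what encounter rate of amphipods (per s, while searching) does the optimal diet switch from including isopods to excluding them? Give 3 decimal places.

At the threshold, the rate on amphipods alone equals the profitability of isopods: λ·24/(1 + λ·28) = 21/34 = 0.6176.
Rearranging, λ(24 − 0.6176×28) = 0.6176, so λ = 0.6176/6.706 = 0.09211 per s.

0.092 per s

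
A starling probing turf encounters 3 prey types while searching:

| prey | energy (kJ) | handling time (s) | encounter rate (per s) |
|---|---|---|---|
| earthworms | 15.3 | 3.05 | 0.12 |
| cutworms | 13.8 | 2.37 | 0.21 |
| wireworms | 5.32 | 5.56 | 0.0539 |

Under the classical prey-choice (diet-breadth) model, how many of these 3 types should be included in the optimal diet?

E/h in descending order: cutworms 5.82, earthworms 5.02, wireworms 0.957 kJ/s. The optimal diet is the largest prefix of this list for which every included type satisfies E_i/h_i > R on the types above it.
Rate on top 1: 1.935. earthworms: 5.02 > 1.935 → include.
Rate on top 2: 2.54. wireworms: 0.957 < 2.54 → exclude; stop.
Optimal diet: cutworms, earthworms — 2 of 3 types.

2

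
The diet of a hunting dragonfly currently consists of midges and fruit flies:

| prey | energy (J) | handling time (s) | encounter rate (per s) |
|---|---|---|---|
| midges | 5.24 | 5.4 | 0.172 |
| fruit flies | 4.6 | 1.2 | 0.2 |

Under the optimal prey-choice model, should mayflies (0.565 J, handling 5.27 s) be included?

On midges and fruit flies alone, R = ΣλE/(1+Σλh) = 1.821/2.169 = 0.8398 J/s.
Profitability of mayflies: 0.565/5.27 = 0.1072 J/s.
0.1072 < 0.8398, so adding mayflies would lower the average — exclude it.

No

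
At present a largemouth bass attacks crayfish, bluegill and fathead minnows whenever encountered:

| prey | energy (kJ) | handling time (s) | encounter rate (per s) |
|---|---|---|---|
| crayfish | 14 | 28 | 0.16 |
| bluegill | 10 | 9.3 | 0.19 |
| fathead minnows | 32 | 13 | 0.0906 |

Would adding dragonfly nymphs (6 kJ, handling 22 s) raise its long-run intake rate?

No

Current rate: (0.16×14 + 0.19×10 + 0.0906×32)/(1 + 0.16×28 + 0.19×9.3 + 0.0906×13) = 0.8355 kJ/s.
dragonfly nymphs: E/h = 6/22 = 0.2727 kJ/s.
0.2727 < 0.8355, so adding dragonfly nymphs would lower the average — exclude it.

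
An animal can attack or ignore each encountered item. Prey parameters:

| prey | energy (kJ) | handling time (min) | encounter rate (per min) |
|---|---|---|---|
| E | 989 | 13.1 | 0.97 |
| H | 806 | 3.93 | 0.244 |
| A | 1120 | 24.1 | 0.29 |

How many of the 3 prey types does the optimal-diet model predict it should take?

1

E/h in descending order: H 205, E 75.5, A 46.5 kJ/min. The optimal diet is the largest prefix of this list for which every included type satisfies E_i/h_i > R on the types above it.
Rate on top 1: 100.4. E: 75.5 < 100.4 → exclude; stop.
Optimal diet: H — 1 of 3 types.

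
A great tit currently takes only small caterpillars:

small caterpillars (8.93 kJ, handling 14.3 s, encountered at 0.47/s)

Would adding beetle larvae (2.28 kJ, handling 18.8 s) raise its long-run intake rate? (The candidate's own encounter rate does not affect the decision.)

No

Current rate: (0.47×8.93)/(1 + 0.47×14.3) = 0.5436 kJ/s.
Profitability of beetle larvae: 2.28/18.8 = 0.1213 kJ/s.
0.1213 < 0.5436, so adding beetle larvae would lower the average — exclude it.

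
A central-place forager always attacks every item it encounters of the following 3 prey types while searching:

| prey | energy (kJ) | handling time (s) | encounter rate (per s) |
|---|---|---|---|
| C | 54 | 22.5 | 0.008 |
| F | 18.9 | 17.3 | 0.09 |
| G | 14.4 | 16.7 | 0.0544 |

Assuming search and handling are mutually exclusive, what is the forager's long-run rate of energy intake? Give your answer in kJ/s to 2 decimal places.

0.80 kJ/s

R = Σλ_iE_i / (1 + Σλ_ih_i)
Numerator: 0.008×54 + 0.09×18.9 + 0.0544×14.4 = 2.916
Denominator: 1 + 0.008×22.5 + 0.09×17.3 + 0.0544×16.7 = 3.645
R = 2.916/3.645 = 0.8 kJ/s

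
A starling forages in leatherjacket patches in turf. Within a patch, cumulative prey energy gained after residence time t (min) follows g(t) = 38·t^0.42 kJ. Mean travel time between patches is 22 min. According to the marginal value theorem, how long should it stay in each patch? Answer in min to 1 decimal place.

By the marginal value theorem, leave when the instantaneous gain rate g'(t) equals the habitat-wide average g(t)/(T + t).
g'(t) = 0.42·38·t^-0.58. Setting 0.42·38·t^-0.58 = 38·t^0.42/(22+t) gives 0.42(22+t) = t, so 0.58·t = 0.42×22.
t* = 0.42×22/0.58 = 15.93 min.

15.9 min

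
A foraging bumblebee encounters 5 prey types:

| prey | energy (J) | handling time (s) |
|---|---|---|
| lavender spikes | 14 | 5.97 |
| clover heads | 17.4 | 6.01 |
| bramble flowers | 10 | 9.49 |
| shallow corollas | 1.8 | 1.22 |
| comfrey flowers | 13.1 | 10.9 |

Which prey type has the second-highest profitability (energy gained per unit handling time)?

In descending order of E/h:
clover heads: 17.4/6.01 = 2.9 J/s
lavender spikes: 14/5.97 = 2.35 J/s
shallow corollas: 1.8/1.22 = 1.48 J/s
comfrey flowers: 13.1/10.9 = 1.2 J/s
bramble flowers: 10/9.49 = 1.05 J/s

lavender spikes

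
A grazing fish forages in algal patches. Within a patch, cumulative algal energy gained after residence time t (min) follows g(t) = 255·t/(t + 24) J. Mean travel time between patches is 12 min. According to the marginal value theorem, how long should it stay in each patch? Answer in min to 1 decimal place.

By the marginal value theorem, leave when the instantaneous gain rate g'(t) equals the habitat-wide average g(t)/(T + t).
g'(t) = 255·24/(t + 24)². Setting 255·24/(t+24)² = 255t/[(t+24)(12+t)] gives 24(12+t) = t(t+24), so t² = 24×12 = 288.
t* = √288 = 16.97 min.

17.0 min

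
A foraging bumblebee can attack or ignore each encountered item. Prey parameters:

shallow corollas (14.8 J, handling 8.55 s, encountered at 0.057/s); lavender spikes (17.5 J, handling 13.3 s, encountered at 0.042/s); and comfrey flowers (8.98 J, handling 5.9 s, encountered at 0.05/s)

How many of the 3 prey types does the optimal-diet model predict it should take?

3

Profitabilities (E/h, J/s): shallow corollas 1.73, comfrey flowers 1.52, lavender spikes 1.32. Add prey in this order while the next type's profitability exceeds the intake rate on those already taken.
Rate on top 1: 0.5672. comfrey flowers: 1.52 > 0.5672 → include.
Rate on top 2: 0.7252. lavender spikes: 1.32 > 0.7252 → include.
Optimal diet: shallow corollas, comfrey flowers, lavender spikes — 3 of 3 types.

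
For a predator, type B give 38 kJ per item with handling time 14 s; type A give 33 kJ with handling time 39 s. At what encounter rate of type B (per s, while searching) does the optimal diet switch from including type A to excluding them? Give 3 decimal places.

0.032 per s

At the threshold, the rate on type B alone equals the profitability of type A: λ·38/(1 + λ·14) = 33/39 = 0.8462.
Rearranging, λ(38 − 0.8462×14) = 0.8462, so λ = 0.8462/26.15 = 0.03235 per s.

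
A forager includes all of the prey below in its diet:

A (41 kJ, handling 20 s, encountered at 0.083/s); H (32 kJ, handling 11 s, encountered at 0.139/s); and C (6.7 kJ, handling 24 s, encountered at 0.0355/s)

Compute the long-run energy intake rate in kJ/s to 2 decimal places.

R = (0.083×41 + 0.139×32 + 0.0355×6.7) / (1 + 0.083×20 + 0.139×11 + 0.0355×24) = 8.089/5.041 = 1.605 kJ/s.

1.60 kJ/s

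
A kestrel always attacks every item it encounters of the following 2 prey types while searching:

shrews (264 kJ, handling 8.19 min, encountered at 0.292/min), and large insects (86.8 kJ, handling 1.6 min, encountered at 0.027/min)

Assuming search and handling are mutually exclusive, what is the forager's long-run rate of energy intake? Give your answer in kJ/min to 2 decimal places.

23.13 kJ/min

Energy encountered per unit search time: 0.292×264 + 0.027×86.8 = 79.43 kJ/min.
Handling time per unit search time: 0.292×8.19 + 0.027×1.6 = 2.435.
Rate = 79.43/(1 + 2.435) = 23.13 kJ/min.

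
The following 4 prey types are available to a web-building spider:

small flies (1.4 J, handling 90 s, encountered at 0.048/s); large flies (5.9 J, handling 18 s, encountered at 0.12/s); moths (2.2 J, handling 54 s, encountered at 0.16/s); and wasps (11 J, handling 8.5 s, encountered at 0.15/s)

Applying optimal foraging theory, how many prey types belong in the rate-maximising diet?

1

Rank by E/h (J/s): wasps 1.29, large flies 0.328, moths 0.0407, small flies 0.0156. Include each in turn until the next type's E/h falls below the running intake rate.
Rate on top 1: 0.7253. large flies: 0.328 < 0.7253 → exclude; stop.
Optimal diet: wasps — 1 of 4 types.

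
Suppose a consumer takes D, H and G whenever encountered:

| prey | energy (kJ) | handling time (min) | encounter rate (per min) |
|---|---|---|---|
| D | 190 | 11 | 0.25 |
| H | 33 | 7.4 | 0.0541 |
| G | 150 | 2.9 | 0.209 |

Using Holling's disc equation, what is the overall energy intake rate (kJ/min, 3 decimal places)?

R = (0.25×190 + 0.0541×33 + 0.209×150) / (1 + 0.25×11 + 0.0541×7.4 + 0.209×2.9) = 80.64/4.756 = 16.95 kJ/min.

16.953 kJ/min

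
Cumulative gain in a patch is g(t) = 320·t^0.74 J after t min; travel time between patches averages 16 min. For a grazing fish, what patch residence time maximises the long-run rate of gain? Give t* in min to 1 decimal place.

45.5 min

Optimal t* satisfies g'(t*) = g(t*)/(T + t*).
g'(t) = 0.74·320·t^-0.26. Setting 0.74·320·t^-0.26 = 320·t^0.74/(16+t) gives 0.74(16+t) = t, so 0.26·t = 0.74×16.
t* = 0.74×16/0.26 = 45.54 min.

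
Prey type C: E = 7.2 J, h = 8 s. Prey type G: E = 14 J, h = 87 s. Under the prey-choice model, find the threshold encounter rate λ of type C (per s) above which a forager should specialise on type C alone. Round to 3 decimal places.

0.027 per s

Drop type G once their profitability E₂/h₂ falls below the rate achievable on type C alone: E₂/h₂ = λE₁/(1 + λh₁).
Solve for λ: λE₁h₂ = E₂(1 + λh₁) → λ(E₁h₂ − E₂h₁) = E₂ → λ = E₂/(E₁h₂ − E₂h₁).
λ = 14/(7.2×87 − 14×8) = 14/514.4 = 0.02722 per s.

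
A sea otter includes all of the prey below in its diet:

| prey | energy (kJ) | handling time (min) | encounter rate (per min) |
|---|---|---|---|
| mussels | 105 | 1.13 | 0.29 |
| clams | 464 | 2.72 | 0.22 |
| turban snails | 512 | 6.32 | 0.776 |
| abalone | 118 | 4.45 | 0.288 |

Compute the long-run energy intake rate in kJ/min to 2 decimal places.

Energy encountered per unit search time: 0.29×105 + 0.22×464 + 0.776×512 + 0.288×118 = 563.8 kJ/min.
Handling time per unit search time: 0.29×1.13 + 0.22×2.72 + 0.776×6.32 + 0.288×4.45 = 7.112.
Rate = 563.8/(1 + 7.112) = 69.51 kJ/min.

69.51 kJ/min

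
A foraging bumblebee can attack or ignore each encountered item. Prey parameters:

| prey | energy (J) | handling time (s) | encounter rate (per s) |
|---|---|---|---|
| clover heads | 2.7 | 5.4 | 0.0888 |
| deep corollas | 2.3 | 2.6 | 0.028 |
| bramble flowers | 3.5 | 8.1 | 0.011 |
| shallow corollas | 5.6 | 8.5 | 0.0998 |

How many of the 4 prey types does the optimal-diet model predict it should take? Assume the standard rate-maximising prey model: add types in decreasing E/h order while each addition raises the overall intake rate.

E/h in descending order: deep corollas 0.885, shallow corollas 0.659, clover heads 0.5, bramble flowers 0.432 J/s. The optimal diet is the largest prefix of this list for which every included type satisfies E_i/h_i > R on the types above it.
Rate on top 1: 0.06003. shallow corollas: 0.659 > 0.06003 → include.
Rate on top 2: 0.3244. clover heads: 0.5 > 0.3244 → include.
Rate on top 3: 0.3595. bramble flowers: 0.432 > 0.3595 → include.
Optimal diet: deep corollas, shallow corollas, clover heads, bramble flowers — 4 of 4 types.

4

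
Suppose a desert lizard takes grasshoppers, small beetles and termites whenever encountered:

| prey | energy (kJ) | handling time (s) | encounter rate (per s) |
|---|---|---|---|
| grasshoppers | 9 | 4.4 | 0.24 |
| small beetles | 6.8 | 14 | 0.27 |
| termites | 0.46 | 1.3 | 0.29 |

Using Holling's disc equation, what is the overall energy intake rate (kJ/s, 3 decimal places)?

0.665 kJ/s

R = (0.24×9 + 0.27×6.8 + 0.29×0.46) / (1 + 0.24×4.4 + 0.27×14 + 0.29×1.3) = 4.129/6.213 = 0.6646 kJ/s.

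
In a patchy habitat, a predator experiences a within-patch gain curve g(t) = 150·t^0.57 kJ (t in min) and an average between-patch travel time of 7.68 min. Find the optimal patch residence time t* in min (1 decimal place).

10.2 min

Optimal t* satisfies g'(t*) = g(t*)/(T + t*).
g'(t) = 0.57·150·t^-0.43. Setting 0.57·150·t^-0.43 = 150·t^0.57/(7.68+t) gives 0.57(7.68+t) = t, so 0.43·t = 0.57×7.68.
t* = 0.57×7.68/0.43 = 10.18 min.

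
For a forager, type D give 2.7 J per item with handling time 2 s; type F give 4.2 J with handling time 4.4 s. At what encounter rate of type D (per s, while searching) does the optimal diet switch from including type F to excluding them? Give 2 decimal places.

1.21 per s

At the threshold, the rate on type D alone equals the profitability of type F: λ·2.7/(1 + λ·2) = 4.2/4.4 = 0.9545.
Rearranging, λ(2.7 − 0.9545×2) = 0.9545, so λ = 0.9545/0.7909 = 1.207 per s.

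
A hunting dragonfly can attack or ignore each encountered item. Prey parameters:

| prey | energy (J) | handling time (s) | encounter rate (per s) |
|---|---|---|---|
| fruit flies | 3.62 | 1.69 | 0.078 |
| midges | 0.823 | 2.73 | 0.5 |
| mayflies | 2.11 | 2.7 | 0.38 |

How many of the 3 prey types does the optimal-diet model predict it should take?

2

Profitabilities (E/h, J/s): fruit flies 2.14, mayflies 0.781, midges 0.301. Add prey in this order while the next type's profitability exceeds the intake rate on those already taken.
Rate on top 1: 0.2495. mayflies: 0.781 > 0.2495 → include.
Rate on top 2: 0.5024. midges: 0.301 < 0.5024 → exclude; stop.
Optimal diet: fruit flies, mayflies — 2 of 3 types.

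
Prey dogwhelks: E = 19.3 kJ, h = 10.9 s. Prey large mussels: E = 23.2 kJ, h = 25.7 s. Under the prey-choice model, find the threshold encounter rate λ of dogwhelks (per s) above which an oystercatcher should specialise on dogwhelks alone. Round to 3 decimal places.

0.095 per s

Drop large mussels once their profitability E₂/h₂ falls below the rate achievable on dogwhelks alone: E₂/h₂ = λE₁/(1 + λh₁).
Solve for λ: λE₁h₂ = E₂(1 + λh₁) → λ(E₁h₂ − E₂h₁) = E₂ → λ = E₂/(E₁h₂ − E₂h₁).
λ = 23.2/(19.3×25.7 − 23.2×10.9) = 23.2/243.1 = 0.09542 per s.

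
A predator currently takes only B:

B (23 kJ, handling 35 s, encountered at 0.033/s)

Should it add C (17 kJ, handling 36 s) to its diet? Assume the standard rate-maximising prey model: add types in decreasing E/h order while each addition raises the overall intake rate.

Yes

On B alone, R = ΣλE/(1+Σλh) = 0.759/2.155 = 0.3522 kJ/s.
Profitability of C: 17/36 = 0.4722 kJ/s.
Since 0.4722 > R, including C increases the long-run rate.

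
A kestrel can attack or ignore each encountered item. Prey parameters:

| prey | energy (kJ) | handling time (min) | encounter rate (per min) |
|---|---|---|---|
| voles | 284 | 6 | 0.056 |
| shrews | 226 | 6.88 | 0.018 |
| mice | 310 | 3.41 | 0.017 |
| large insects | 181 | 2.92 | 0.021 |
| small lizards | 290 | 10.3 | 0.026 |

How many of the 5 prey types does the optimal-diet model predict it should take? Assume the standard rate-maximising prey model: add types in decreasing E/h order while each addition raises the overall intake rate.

E/h in descending order: mice 90.9, large insects 62, voles 47.3, shrews 32.8, small lizards 28.2 kJ/min. The optimal diet is the largest prefix of this list for which every included type satisfies E_i/h_i > R on the types above it.
Rate on top 1: 4.981. large insects: 62 > 4.981 → include.
Rate on top 2: 8.104. voles: 47.3 > 8.104 → include.
Rate on top 3: 17.16. shrews: 32.8 > 17.16 → include.
Rate on top 4: 18.39. small lizards: 28.2 > 18.39 → include.
Optimal diet: mice, large insects, voles, shrews, small lizards — 5 of 5 types.

5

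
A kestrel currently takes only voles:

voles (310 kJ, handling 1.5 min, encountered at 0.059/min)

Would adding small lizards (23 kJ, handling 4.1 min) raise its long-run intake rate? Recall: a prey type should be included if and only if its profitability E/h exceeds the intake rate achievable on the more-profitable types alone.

No

On voles alone, R = ΣλE/(1+Σλh) = 18.29/1.089 = 16.8 kJ/min.
Profitability of small lizards: 23/4.1 = 5.61 kJ/min.
Since 5.61 < R, time spent handling small lizards is better spent searching.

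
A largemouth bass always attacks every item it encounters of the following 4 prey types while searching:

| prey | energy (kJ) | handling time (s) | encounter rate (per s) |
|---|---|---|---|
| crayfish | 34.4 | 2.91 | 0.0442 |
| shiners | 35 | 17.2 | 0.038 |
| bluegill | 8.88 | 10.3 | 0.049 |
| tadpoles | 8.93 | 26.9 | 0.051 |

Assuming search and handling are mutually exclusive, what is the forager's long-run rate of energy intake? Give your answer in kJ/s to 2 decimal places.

1.02 kJ/s

R = Σλ_iE_i / (1 + Σλ_ih_i)
Numerator: 0.0442×34.4 + 0.038×35 + 0.049×8.88 + 0.051×8.93 = 3.741
Denominator: 1 + 0.0442×2.91 + 0.038×17.2 + 0.049×10.3 + 0.051×26.9 = 3.659
R = 3.741/3.659 = 1.022 kJ/s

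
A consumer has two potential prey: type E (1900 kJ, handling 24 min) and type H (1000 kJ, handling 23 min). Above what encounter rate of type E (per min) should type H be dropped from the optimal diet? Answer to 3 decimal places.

0.051 per min

The zero-one rule: include type H iff E₂/h₂ > λE₁/(1+λh₁). Equality gives the switch point.
λE₁h₂ = E₂ + λE₂h₁ ⇒ λ = E₂/(E₁h₂ − E₂h₁) = 1000/(4.37e+04 − 2.4e+04) = 0.05076 per min.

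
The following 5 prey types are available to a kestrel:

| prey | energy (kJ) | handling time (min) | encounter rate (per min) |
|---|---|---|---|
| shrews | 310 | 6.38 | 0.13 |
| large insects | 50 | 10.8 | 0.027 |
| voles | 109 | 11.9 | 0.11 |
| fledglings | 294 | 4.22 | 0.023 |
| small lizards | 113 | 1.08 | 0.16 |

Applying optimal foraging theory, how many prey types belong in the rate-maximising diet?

Profitabilities (E/h, kJ/min): small lizards 105, fledglings 69.7, shrews 48.6, voles 9.16, large insects 4.63. Add prey in this order while the next type's profitability exceeds the intake rate on those already taken.
Rate on top 1: 15.42. fledglings: 69.7 > 15.42 → include.
Rate on top 2: 19.56. shrews: 48.6 > 19.56 → include.
Rate on top 3: 31.03. voles: 9.16 < 31.03 → exclude; stop.
Optimal diet: small lizards, fledglings, shrews — 3 of 5 types.

3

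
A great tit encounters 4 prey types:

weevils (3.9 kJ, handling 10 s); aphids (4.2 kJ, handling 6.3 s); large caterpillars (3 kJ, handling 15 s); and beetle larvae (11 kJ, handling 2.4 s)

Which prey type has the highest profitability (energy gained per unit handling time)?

beetle larvae

Profitability E/h (kJ/s): weevils = 3.9/10 = 0.39, aphids = 4.2/6.3 = 0.667, large caterpillars = 3/15 = 0.2, beetle larvae = 11/2.4 = 4.58.
Ranked: beetle larvae > aphids > weevils > large caterpillars.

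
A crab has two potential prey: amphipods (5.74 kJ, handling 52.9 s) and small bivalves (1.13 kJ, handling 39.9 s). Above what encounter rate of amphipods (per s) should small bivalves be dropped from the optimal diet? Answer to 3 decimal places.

0.007 per s

The zero-one rule: include small bivalves iff E₂/h₂ > λE₁/(1+λh₁). Equality gives the switch point.
λE₁h₂ = E₂ + λE₂h₁ ⇒ λ = E₂/(E₁h₂ − E₂h₁) = 1.13/(229 − 59.78) = 0.006677 per s.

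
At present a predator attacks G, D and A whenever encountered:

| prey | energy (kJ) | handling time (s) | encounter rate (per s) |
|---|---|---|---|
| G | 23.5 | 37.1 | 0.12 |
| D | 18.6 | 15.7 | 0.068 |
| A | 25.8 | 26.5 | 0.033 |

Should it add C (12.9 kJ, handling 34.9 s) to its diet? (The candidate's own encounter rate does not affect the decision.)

No

Current rate: (0.12×23.5 + 0.068×18.6 + 0.033×25.8)/(1 + 0.12×37.1 + 0.068×15.7 + 0.033×26.5) = 0.6676 kJ/s.
Profitability of C: 12.9/34.9 = 0.3696 kJ/s.
0.3696 < 0.6676, so adding C would lower the average — exclude it.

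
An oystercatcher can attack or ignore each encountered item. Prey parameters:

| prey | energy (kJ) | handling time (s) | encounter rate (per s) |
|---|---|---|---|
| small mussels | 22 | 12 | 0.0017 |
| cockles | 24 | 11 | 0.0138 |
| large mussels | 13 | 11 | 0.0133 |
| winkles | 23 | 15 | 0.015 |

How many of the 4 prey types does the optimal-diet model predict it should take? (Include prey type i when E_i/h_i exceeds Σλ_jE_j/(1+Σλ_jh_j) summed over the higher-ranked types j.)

E/h in descending order: cockles 2.18, small mussels 1.83, winkles 1.53, large mussels 1.18 kJ/s. The optimal diet is the largest prefix of this list for which every included type satisfies E_i/h_i > R on the types above it.
Rate on top 1: 0.2875. small mussels: 1.83 > 0.2875 → include.
Rate on top 2: 0.3145. winkles: 1.53 > 0.3145 → include.
Rate on top 3: 0.5107. large mussels: 1.18 > 0.5107 → include.
Optimal diet: cockles, small mussels, winkles, large mussels — 4 of 4 types.

4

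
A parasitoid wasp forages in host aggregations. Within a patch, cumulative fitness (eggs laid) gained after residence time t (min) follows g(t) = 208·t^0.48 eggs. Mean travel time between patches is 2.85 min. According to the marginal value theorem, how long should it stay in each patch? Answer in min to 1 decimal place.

2.6 min

Optimal t* satisfies g'(t*) = g(t*)/(T + t*).
g'(t) = 0.48·208·t^-0.52. Setting 0.48·208·t^-0.52 = 208·t^0.48/(2.85+t) gives 0.48(2.85+t) = t, so 0.52·t = 0.48×2.85.
t* = 0.48×2.85/0.52 = 2.631 min.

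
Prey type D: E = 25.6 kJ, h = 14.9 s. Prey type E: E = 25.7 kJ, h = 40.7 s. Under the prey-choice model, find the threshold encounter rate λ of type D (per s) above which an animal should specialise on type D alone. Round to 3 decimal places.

0.039 per s

At the threshold, the rate on type D alone equals the profitability of type E: λ·25.6/(1 + λ·14.9) = 25.7/40.7 = 0.6314.
Rearranging, λ(25.6 − 0.6314×14.9) = 0.6314, so λ = 0.6314/16.19 = 0.039 per s.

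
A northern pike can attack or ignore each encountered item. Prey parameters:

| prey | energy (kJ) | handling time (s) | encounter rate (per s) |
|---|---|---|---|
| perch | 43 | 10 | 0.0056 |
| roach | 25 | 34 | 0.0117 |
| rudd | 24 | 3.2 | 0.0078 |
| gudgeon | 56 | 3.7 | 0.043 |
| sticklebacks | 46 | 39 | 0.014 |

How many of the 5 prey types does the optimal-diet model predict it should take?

3

Profitabilities (E/h, kJ/s): gudgeon 15.1, rudd 7.5, perch 4.3, sticklebacks 1.18, roach 0.735. Add prey in this order while the next type's profitability exceeds the intake rate on those already taken.
Rate on top 1: 2.077. rudd: 7.5 > 2.077 → include.
Rate on top 2: 2.192. perch: 4.3 > 2.192 → include.
Rate on top 3: 2.287. sticklebacks: 1.18 < 2.287 → exclude; stop.
Optimal diet: gudgeon, rudd, perch — 3 of 5 types.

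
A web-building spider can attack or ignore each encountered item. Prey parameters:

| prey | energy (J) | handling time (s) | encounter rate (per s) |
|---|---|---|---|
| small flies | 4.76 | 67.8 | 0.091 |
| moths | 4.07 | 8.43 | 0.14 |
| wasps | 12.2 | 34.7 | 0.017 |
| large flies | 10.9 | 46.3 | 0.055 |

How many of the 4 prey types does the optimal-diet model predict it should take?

E/h in descending order: moths 0.483, wasps 0.352, large flies 0.235, small flies 0.0702 J/s. The optimal diet is the largest prefix of this list for which every included type satisfies E_i/h_i > R on the types above it.
Rate on top 1: 0.2614. wasps: 0.352 > 0.2614 → include.
Rate on top 2: 0.2806. large flies: 0.235 < 0.2806 → exclude; stop.
Optimal diet: moths, wasps — 2 of 4 types.

2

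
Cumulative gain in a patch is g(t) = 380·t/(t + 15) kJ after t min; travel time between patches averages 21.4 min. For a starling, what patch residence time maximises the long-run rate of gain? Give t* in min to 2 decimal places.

Optimal t* satisfies g'(t*) = g(t*)/(T + t*).
g'(t) = 380·15/(t + 15)². Setting 380·15/(t+15)² = 380t/[(t+15)(21.4+t)] gives 15(21.4+t) = t(t+15), so t² = 15×21.4 = 321.
t* = √321 = 17.92 min.

17.92 min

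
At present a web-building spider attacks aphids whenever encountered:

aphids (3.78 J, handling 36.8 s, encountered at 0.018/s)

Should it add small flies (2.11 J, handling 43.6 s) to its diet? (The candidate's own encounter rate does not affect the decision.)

Yes

Current rate: (0.018×3.78)/(1 + 0.018×36.8) = 0.04093 J/s.
small flies: E/h = 2.11/43.6 = 0.04839 J/s.
Since 0.04839 > R, including small flies increases the long-run rate.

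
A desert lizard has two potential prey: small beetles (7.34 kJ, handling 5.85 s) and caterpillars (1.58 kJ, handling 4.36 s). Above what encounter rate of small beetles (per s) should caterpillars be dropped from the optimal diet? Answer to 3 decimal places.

0.069 per s

Drop caterpillars once their profitability E₂/h₂ falls below the rate achievable on small beetles alone: E₂/h₂ = λE₁/(1 + λh₁).
Solve for λ: λE₁h₂ = E₂(1 + λh₁) → λ(E₁h₂ − E₂h₁) = E₂ → λ = E₂/(E₁h₂ − E₂h₁).
λ = 1.58/(7.34×4.36 − 1.58×5.85) = 1.58/22.76 = 0.06942 per s.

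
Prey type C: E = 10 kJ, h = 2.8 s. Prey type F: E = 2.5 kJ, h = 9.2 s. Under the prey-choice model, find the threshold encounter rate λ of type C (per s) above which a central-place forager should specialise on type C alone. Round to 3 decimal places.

0.029 per s

Drop type F once their profitability E₂/h₂ falls below the rate achievable on type C alone: E₂/h₂ = λE₁/(1 + λh₁).
Solve for λ: λE₁h₂ = E₂(1 + λh₁) → λ(E₁h₂ − E₂h₁) = E₂ → λ = E₂/(E₁h₂ − E₂h₁).
λ = 2.5/(10×9.2 − 2.5×2.8) = 2.5/85 = 0.02941 per s.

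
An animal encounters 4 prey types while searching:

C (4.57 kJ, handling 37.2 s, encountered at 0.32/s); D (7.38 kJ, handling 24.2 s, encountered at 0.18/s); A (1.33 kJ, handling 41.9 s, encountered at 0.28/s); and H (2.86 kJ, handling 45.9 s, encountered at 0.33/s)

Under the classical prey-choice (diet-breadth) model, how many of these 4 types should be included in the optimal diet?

Rank by E/h (kJ/s): D 0.305, C 0.123, H 0.0623, A 0.0317. Include each in turn until the next type's E/h falls below the running intake rate.
Rate on top 1: 0.248. C: 0.123 < 0.248 → exclude; stop.
Optimal diet: D — 1 of 4 types.

1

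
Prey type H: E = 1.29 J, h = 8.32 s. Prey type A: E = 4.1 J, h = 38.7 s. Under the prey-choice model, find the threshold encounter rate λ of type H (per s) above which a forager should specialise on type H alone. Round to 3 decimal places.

At the threshold, the rate on type H alone equals the profitability of type A: λ·1.29/(1 + λ·8.32) = 4.1/38.7 = 0.1059.
Rearranging, λ(1.29 − 0.1059×8.32) = 0.1059, so λ = 0.1059/0.4086 = 0.2593 per s.

0.259 per s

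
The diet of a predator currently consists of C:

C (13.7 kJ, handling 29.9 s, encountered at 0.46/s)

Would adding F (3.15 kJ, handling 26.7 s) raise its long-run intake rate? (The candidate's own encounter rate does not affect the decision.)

No

Intake rate on the current diet: R = (0.46×13.7) / (1 + 0.46×29.9) = 6.302/14.75 = 0.4271 kJ/s.
Profitability of F: 3.15/26.7 = 0.118 kJ/s.
Since 0.118 < R, time spent handling F is better spent searching.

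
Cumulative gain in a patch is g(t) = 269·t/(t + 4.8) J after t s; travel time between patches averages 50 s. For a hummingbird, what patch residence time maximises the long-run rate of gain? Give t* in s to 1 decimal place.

15.5 s

Maximise g(t)/(T+t): set derivative to zero → g'(t)(T+t) = g(t).
g'(t) = 269·4.8/(t + 4.8)². Setting 269·4.8/(t+4.8)² = 269t/[(t+4.8)(50+t)] gives 4.8(50+t) = t(t+4.8), so t² = 4.8×50 = 240.
t* = √240 = 15.49 s.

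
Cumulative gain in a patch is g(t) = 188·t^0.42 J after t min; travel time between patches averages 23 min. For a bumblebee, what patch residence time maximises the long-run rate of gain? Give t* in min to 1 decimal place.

Optimal t* satisfies g'(t*) = g(t*)/(T + t*).
g'(t) = 0.42·188·t^-0.58. Setting 0.42·188·t^-0.58 = 188·t^0.42/(23+t) gives 0.42(23+t) = t, so 0.58·t = 0.42×23.
t* = 0.42×23/0.58 = 16.66 min.

16.7 min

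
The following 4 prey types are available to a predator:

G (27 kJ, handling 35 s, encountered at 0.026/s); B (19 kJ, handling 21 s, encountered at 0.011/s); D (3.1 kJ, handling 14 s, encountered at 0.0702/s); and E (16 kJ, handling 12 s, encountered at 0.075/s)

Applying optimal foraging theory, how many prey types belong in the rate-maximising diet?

Profitabilities (E/h, kJ/s): E 1.33, B 0.905, G 0.771, D 0.221. Add prey in this order while the next type's profitability exceeds the intake rate on those already taken.
Rate on top 1: 0.6316. B: 0.905 > 0.6316 → include.
Rate on top 2: 0.6612. G: 0.771 > 0.6612 → include.
Rate on top 3: 0.6942. D: 0.221 < 0.6942 → exclude; stop.
Optimal diet: E, B, G — 3 of 4 types.

3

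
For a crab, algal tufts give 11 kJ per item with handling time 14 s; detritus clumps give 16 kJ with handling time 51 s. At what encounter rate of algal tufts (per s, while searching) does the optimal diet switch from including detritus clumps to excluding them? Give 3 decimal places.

The zero-one rule: include detritus clumps iff E₂/h₂ > λE₁/(1+λh₁). Equality gives the switch point.
λE₁h₂ = E₂ + λE₂h₁ ⇒ λ = E₂/(E₁h₂ − E₂h₁) = 16/(561 − 224) = 0.04748 per s.

0.047 per s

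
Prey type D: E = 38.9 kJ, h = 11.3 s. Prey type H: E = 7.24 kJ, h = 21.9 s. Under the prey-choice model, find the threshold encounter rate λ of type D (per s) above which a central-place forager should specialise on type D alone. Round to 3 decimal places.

0.009 per s

Drop type H once their profitability E₂/h₂ falls below the rate achievable on type D alone: E₂/h₂ = λE₁/(1 + λh₁).
Solve for λ: λE₁h₂ = E₂(1 + λh₁) → λ(E₁h₂ − E₂h₁) = E₂ → λ = E₂/(E₁h₂ − E₂h₁).
λ = 7.24/(38.9×21.9 − 7.24×11.3) = 7.24/770.1 = 0.009401 per s.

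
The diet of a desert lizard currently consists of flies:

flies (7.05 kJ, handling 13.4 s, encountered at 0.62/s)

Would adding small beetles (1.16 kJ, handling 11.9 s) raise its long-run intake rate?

On flies alone, R = ΣλE/(1+Σλh) = 4.371/9.308 = 0.4696 kJ/s.
Profitability of small beetles: 1.16/11.9 = 0.09748 kJ/s.
Since 0.09748 < R, time spent handling small beetles is better spent searching.

No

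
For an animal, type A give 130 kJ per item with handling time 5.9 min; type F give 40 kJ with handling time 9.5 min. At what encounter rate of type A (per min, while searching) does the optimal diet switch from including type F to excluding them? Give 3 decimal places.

0.040 per min

Drop type F once their profitability E₂/h₂ falls below the rate achievable on type A alone: E₂/h₂ = λE₁/(1 + λh₁).
Solve for λ: λE₁h₂ = E₂(1 + λh₁) → λ(E₁h₂ − E₂h₁) = E₂ → λ = E₂/(E₁h₂ − E₂h₁).
λ = 40/(130×9.5 − 40×5.9) = 40/999 = 0.04004 per min.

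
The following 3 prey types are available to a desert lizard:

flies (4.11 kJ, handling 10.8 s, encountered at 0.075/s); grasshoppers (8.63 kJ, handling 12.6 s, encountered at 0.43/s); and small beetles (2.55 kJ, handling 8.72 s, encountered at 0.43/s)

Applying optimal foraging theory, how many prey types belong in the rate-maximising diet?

E/h in descending order: grasshoppers 0.685, flies 0.381, small beetles 0.292 kJ/s. The optimal diet is the largest prefix of this list for which every included type satisfies E_i/h_i > R on the types above it.
Rate on top 1: 0.5782. flies: 0.381 < 0.5782 → exclude; stop.
Optimal diet: grasshoppers — 1 of 3 types.

1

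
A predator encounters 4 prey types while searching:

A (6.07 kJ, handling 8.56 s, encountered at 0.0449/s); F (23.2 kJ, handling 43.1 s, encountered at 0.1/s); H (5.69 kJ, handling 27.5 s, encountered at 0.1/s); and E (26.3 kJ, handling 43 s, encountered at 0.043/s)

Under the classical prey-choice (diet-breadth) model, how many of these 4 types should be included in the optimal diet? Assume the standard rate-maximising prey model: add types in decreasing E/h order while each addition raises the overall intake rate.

3

Rank by E/h (kJ/s): A 0.709, E 0.612, F 0.538, H 0.207. Include each in turn until the next type's E/h falls below the running intake rate.
Rate on top 1: 0.1969. E: 0.612 > 0.1969 → include.
Rate on top 2: 0.4341. F: 0.538 > 0.4341 → include.
Rate on top 3: 0.4936. H: 0.207 < 0.4936 → exclude; stop.
Optimal diet: A, E, F — 3 of 4 types.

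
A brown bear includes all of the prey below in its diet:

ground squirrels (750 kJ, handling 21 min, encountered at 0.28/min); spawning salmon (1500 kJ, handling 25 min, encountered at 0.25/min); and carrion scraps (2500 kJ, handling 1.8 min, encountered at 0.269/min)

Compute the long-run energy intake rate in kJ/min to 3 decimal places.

R = Σλ_iE_i / (1 + Σλ_ih_i)
Numerator: 0.28×750 + 0.25×1500 + 0.269×2500 = 1258
Denominator: 1 + 0.28×21 + 0.25×25 + 0.269×1.8 = 13.61
R = 1258/13.61 = 92.37 kJ/min

92.367 kJ/min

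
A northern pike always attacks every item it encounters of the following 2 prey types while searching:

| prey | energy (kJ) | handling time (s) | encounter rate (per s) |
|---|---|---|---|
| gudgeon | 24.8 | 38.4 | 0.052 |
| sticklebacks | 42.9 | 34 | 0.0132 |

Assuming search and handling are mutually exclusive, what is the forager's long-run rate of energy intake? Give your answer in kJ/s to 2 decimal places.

0.54 kJ/s

Energy encountered per unit search time: 0.052×24.8 + 0.0132×42.9 = 1.856 kJ/s.
Handling time per unit search time: 0.052×38.4 + 0.0132×34 = 2.446.
Rate = 1.856/(1 + 2.446) = 0.5386 kJ/s.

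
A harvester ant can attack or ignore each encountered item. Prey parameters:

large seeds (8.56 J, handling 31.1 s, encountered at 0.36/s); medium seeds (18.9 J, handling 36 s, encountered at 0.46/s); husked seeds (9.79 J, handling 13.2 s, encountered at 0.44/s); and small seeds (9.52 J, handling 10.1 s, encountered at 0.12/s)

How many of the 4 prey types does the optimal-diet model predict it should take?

Rank by E/h (J/s): small seeds 0.943, husked seeds 0.742, medium seeds 0.525, large seeds 0.275. Include each in turn until the next type's E/h falls below the running intake rate.
Rate on top 1: 0.5165. husked seeds: 0.742 > 0.5165 → include.
Rate on top 2: 0.6796. medium seeds: 0.525 < 0.6796 → exclude; stop.
Optimal diet: small seeds, husked seeds — 2 of 4 types.

2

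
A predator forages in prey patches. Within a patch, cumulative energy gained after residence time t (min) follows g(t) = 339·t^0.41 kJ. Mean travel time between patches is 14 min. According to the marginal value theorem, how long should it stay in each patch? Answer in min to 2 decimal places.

Maximise g(t)/(T+t): set derivative to zero → g'(t)(T+t) = g(t).
g'(t) = 0.41·339·t^-0.59. Setting 0.41·339·t^-0.59 = 339·t^0.41/(14+t) gives 0.41(14+t) = t, so 0.59·t = 0.41×14.
t* = 0.41×14/0.59 = 9.729 min.

9.73 min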